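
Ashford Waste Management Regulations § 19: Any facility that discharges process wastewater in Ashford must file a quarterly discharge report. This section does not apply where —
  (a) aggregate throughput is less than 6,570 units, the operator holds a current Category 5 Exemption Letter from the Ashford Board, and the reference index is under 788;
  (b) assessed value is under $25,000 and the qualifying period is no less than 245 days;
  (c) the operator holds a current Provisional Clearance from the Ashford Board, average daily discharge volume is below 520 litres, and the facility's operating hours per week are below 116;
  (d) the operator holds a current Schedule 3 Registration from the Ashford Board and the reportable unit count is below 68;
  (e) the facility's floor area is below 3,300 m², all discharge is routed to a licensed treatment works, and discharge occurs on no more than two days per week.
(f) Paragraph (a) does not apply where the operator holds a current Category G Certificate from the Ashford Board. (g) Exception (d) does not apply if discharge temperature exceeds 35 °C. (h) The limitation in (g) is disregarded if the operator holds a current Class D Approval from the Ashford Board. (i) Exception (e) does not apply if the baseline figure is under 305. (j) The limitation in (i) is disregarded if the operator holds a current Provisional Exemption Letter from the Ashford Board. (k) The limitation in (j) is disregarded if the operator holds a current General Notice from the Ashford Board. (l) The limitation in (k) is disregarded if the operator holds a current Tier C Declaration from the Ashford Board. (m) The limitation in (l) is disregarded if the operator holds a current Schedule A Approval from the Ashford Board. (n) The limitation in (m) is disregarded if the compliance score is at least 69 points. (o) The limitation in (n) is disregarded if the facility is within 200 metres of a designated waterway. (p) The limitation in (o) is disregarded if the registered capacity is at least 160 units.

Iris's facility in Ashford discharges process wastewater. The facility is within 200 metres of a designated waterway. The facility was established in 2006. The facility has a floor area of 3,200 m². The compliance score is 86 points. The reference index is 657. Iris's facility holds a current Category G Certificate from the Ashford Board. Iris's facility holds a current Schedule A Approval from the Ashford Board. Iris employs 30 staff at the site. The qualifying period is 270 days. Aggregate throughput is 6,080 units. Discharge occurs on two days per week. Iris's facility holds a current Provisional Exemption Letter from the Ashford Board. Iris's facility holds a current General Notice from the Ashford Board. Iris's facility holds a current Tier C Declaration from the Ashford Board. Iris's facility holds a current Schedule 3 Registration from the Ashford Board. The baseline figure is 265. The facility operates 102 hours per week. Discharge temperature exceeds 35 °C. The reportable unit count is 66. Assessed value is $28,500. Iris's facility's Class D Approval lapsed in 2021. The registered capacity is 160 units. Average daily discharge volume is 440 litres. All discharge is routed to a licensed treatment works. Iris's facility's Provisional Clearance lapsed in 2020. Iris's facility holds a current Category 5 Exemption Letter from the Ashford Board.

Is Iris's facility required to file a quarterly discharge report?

Exception (a) is satisfied on its face — aggregate throughput is 6,080 units, less than the 6,570 units limit; a current Category 5 Exemption Letter is held; the reference index is 657, under the 788 limit. Turning to paragraph (f): (f) operates against (a): a current Category G Certificate is held. (a) is therefore removed.
Exception (b) does not apply: assessed value is $28,500, not under $25,000.
Exception (c) requires that the operator holds a current Provisional Clearance from the Ashford Board; but there is no Provisional Clearance in force, so (c) is unavailable.
Exception (d): a current Schedule 3 Registration is held; the reportable unit count is 66, below the 68 limit — every condition holds. But: (g) operates against (d): discharge temperature exceeds 35 °C. (h) is not triggered (there is no Class D Approval in force), so (g) stands. (d) is therefore removed.
Exception (e): the facility's floor area is 3,200 m², below the 3,300 m² limit; discharge is routed to a licensed treatment works; discharge occurs on no more than two days per week — every condition holds. Considering the limiting provisions: (i) would limit (e) — the baseline figure is 265, under the 305 limit — but (j) sets (i) aside: (j) operates against (i): a current Provisional Exemption Letter is held. (k) is triggered (a current General Notice is held), but is set aside by (l): (l) operates — a current Tier C Declaration is held. (m) would limit (l) — a current Schedule A Approval is held — but (n) sets (m) aside: (n) is triggered — the compliance score is 86 points, meeting the 69 points threshold. (o) would limit (n) — the facility is within 200 m of a designated waterway — but (p) sets (o) aside: (p) operates against (o): the registered capacity is 160 units, meeting the 160 units threshold. Exception (e) stands.

No — exception (e) applies; Iris's facility is not required to file a quarterly discharge report.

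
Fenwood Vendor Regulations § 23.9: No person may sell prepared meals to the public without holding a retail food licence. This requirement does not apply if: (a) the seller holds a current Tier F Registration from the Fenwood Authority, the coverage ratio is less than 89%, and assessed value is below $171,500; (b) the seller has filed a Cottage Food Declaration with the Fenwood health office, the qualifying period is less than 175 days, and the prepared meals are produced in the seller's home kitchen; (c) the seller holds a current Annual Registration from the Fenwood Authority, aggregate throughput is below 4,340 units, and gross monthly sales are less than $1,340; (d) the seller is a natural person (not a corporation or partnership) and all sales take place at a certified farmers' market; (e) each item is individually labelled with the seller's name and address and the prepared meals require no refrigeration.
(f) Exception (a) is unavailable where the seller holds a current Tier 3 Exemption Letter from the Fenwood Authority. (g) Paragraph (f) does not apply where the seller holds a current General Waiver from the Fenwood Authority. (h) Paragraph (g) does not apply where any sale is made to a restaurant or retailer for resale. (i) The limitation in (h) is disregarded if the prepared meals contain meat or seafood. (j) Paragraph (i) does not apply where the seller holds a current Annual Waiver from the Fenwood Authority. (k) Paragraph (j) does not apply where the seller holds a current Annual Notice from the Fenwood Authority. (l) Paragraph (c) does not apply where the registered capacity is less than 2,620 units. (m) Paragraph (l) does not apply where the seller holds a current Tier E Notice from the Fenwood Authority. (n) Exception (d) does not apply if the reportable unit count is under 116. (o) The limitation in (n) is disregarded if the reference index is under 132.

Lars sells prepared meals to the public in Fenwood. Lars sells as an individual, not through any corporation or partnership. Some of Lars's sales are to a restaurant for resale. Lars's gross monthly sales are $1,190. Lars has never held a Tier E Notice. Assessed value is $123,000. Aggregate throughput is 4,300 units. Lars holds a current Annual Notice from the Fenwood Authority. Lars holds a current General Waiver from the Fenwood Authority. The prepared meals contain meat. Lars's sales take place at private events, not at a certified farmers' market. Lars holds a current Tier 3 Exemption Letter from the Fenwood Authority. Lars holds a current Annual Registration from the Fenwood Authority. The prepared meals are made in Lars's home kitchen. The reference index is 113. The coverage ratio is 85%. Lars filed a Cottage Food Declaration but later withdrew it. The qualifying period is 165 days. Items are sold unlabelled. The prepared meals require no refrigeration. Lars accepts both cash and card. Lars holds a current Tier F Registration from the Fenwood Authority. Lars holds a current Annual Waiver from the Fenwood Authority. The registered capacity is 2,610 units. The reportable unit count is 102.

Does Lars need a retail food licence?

Exception (a)'s conditions are all satisfied: a current Tier F Registration is held; the coverage ratio is 85%, less than the 89% limit; assessed value is $123,000, below the $171,500 limit. Under paragraphs (f)–(k): (f) operates (a current Tier 3 Exemption Letter is held), but yields to (g): (g) operates against (f): a current General Waiver is held. (h) is engaged (some sales are to a restaurant for resale), but yields to (i): (i) operates against (h): the prepared meals contain meat. (j) would limit (i) — a current Annual Waiver is held — but (k) sets (j) aside: (k) operates against (j): a current Annual Notice is held. (a) remains available.
Exception (b) does not apply: the Cottage Food Declaration was withdrawn.
Exception (c)'s conditions are all satisfied: a current Annual Registration is held; aggregate throughput is 4,300 units, below the 4,340 units limit; gross monthly sales are $1,190, less than the $1,340 limit. But applying paragraphs (l)–(m): (l) is engaged — the registered capacity is 2,610 units, less than the 2,620 units limit. (m) is inapplicable (no current Tier E Notice is held), so (l) stands. Exception (c) does not apply.
Exception (d) fails — sales are at private events, not a certified farmers' market.
Exception (e) fails — items are sold unlabelled.

No — exception (a) applies; Lars is not required to hold a retail food licence.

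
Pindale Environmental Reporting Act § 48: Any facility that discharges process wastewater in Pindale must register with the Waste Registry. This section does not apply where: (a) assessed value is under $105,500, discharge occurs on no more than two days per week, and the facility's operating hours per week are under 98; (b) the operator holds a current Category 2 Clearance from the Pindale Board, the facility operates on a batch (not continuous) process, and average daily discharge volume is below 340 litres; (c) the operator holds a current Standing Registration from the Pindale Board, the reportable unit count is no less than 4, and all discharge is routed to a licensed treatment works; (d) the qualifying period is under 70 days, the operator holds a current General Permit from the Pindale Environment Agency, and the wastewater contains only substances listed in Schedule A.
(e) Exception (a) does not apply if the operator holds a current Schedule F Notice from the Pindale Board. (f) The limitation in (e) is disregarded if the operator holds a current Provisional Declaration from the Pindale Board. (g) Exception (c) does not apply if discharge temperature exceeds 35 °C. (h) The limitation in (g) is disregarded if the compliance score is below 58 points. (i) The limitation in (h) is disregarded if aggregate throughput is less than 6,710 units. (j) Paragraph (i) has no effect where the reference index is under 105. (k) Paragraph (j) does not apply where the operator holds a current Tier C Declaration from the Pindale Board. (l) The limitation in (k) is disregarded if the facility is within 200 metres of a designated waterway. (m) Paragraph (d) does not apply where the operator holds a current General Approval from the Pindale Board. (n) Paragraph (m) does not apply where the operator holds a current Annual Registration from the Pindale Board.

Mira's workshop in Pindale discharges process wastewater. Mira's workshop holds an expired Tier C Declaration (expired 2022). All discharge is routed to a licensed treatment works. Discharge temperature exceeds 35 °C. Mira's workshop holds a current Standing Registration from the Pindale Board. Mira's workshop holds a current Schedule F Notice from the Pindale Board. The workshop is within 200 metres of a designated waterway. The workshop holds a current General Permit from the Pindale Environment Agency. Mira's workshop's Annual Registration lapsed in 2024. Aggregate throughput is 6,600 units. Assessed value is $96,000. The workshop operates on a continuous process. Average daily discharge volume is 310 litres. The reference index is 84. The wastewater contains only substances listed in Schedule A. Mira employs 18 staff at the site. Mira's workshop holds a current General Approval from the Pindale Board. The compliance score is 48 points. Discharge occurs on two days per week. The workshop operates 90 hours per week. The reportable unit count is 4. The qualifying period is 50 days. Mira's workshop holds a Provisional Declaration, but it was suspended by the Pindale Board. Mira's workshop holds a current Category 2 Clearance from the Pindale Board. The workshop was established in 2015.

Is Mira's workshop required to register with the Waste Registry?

Exception (a)'s conditions are all satisfied: assessed value is $96,000, under the $105,500 limit; discharge occurs on no more than two days per week; the facility's operating hours per week are 90, under the 98 limit. Turning to paragraphs (e)–(f): (e) operates against (a): a current Schedule F Notice is held. (f), which would lift (e), is not triggered — there is no Provisional Declaration in force. Exception (a) does not apply.
Exception (b) fails — the facility operates on a continuous process.
Exception (c): a current Standing Registration is held; the reportable unit count is 4, meeting the 4 threshold; discharge is routed to a licensed treatment works — every condition holds. Applying paragraphs (g)–(l): (g) is triggered (discharge temperature exceeds 35 °C), but is overridden by (h): (h) applies — the compliance score is 48 points, below the 58 points limit. (i) is engaged (aggregate throughput is 6,600 units, less than the 6,710 units limit), but is set aside by (j): (j) is triggered — the reference index is 84, under the 105 limit. (k), which would lift (j), does not operate here — no current Tier C Declaration is held. Exception (c) stands.
Exception (d) is satisfied on its face — the qualifying period is 50 days, under the 70 days limit; a current General Permit is held; the wastewater is Schedule-A-only. But: (m) is engaged — a current General Approval is held. (n), which would lift (m), is not engaged — there is no Annual Registration in force. Exception (d) does not apply.

No — exception (c) applies; Mira's workshop is not required to register with the Waste Registry.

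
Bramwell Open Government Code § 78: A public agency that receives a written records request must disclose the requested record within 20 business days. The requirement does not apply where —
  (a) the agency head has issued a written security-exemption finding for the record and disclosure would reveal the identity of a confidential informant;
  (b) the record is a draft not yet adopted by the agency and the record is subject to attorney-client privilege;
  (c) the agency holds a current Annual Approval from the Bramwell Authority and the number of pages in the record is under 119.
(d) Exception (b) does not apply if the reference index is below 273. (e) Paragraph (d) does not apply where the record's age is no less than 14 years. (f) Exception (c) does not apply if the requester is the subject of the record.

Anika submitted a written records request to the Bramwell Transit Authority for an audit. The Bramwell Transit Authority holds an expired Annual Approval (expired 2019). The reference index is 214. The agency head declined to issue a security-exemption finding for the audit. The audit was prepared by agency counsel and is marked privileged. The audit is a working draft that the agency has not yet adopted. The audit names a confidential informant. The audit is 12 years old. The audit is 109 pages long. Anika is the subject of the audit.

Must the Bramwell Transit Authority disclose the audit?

Yes — the Bramwell Transit Authority must disclose the audit.

Exception (a) requires that the agency head has issued a written security-exemption finding for the record; but the agency head declined to issue a security-exemption finding, so (a) is unavailable.
Exception (b)'s conditions are all satisfied: the audit is an unadopted draft; the audit is privileged. But applying paragraphs (d)–(e): (d) applies — the reference index is 214, below the 273 limit. (e) is not engaged (the record's age is 12 years, short of 14 years), so (d) stands. Exception (b) does not apply.
Exception (c) does not apply: the Annual Approval is not current.
No exception displaces § 78.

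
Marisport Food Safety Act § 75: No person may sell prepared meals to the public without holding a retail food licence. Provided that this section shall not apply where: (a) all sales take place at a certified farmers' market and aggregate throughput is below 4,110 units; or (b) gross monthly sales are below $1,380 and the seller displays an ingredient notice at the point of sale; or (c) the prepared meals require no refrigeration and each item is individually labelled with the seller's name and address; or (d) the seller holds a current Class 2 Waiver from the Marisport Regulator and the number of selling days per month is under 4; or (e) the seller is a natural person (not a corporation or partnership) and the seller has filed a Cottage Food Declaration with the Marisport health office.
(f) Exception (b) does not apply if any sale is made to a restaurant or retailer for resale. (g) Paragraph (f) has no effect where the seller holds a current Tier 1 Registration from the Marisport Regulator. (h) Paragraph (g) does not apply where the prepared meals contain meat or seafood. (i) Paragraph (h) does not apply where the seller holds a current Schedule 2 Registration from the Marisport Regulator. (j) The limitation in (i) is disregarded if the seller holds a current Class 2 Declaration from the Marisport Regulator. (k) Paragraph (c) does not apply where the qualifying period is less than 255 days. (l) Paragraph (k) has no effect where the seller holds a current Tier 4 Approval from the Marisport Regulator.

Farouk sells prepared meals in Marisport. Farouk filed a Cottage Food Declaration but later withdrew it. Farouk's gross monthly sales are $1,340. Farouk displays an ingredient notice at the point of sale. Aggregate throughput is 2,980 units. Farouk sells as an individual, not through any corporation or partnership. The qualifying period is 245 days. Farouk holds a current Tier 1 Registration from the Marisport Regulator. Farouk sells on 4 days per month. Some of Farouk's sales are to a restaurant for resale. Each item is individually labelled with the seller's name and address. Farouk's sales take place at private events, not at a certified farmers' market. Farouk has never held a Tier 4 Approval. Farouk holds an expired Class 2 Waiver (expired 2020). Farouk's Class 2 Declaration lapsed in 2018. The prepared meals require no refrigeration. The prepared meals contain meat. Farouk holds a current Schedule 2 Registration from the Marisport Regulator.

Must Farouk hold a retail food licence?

No — exception (b) applies; Farouk is not required to hold a retail food licence.

Exception (a) requires that all sales take place at a certified farmers' market; but sales are at private events, not a certified farmers' market, so (a) is unavailable.
All of (b)'s requirements are met (gross monthly sales are $1,340, below the $1,380 limit; an ingredient notice is displayed). As to paragraphs (f)–(j): (f) is triggered (some sales are to a restaurant for resale), but is displaced by (g): (g) operates against (f): a current Tier 1 Registration is held. (h) would limit (g) — the prepared meals contain meat — but (i) sets (h) aside: (i) operates against (h): a current Schedule 2 Registration is held. (j), which would lift (i), does not operate here — no current Class 2 Declaration is held. (b) remains available.
Exception (c) is satisfied on its face — the prepared meals are shelf-stable; items are individually labelled. But: (k) operates against (c): the qualifying period is 245 days, less than the 255 days limit. (l), which would lift (k), is not engaged — the Tier 4 Approval is not current. (c) is therefore removed.
Exception (d) requires that the seller holds a current Class 2 Waiver from the Marisport Regulator; but the Class 2 Waiver is not current, so (d) is unavailable.
Exception (e) fails — the Cottage Food Declaration was withdrawn.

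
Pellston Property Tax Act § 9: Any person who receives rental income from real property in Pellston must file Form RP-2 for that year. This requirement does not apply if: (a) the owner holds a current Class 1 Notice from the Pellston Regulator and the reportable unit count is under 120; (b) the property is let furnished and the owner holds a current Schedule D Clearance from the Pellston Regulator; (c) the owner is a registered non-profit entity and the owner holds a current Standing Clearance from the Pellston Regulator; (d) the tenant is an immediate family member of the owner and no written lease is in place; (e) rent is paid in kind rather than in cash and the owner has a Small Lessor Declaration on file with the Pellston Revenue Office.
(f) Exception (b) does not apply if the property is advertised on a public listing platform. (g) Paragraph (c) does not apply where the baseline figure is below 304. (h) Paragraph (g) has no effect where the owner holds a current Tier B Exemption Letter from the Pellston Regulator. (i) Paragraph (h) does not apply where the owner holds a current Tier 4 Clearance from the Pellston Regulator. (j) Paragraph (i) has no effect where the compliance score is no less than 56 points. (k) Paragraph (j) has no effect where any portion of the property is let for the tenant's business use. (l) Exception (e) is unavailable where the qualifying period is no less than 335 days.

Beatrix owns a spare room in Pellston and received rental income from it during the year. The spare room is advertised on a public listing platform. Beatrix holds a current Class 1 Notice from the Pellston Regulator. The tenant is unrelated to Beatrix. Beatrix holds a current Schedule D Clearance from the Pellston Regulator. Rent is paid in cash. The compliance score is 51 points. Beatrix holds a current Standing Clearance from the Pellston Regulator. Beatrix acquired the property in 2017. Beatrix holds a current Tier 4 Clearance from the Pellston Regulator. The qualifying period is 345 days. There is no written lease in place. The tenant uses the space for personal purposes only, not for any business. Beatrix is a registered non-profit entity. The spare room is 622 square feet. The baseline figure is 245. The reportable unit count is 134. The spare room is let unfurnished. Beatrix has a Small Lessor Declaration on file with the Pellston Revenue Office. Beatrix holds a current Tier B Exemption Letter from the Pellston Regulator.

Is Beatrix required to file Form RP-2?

Exception (a) requires that the reportable unit count is under 120; but the reportable unit count is 134, not under 120, so (a) is unavailable.
Exception (b) requires that the property is let furnished; but the property is let unfurnished, so (b) is unavailable.
Exception (c): Beatrix is a registered non-profit; a current Standing Clearance is held — every condition holds. But: (g) operates — the baseline figure is 245, below the 304 limit. (h) is triggered (a current Tier B Exemption Letter is held), but is displaced by (i): (i) operates — a current Tier 4 Clearance is held. (j), which would lift (i), is not triggered — the compliance score is 51 points, short of 56 points. Exception (c) does not apply.
Exception (d) fails — the tenant is unrelated to the owner.
Exception (e) requires that rent is paid in kind rather than in cash; but rent is paid in cash, so (e) is unavailable.
None of the exceptions is available; § 9 applies in full.

Yes — Beatrix must file Form RP-2.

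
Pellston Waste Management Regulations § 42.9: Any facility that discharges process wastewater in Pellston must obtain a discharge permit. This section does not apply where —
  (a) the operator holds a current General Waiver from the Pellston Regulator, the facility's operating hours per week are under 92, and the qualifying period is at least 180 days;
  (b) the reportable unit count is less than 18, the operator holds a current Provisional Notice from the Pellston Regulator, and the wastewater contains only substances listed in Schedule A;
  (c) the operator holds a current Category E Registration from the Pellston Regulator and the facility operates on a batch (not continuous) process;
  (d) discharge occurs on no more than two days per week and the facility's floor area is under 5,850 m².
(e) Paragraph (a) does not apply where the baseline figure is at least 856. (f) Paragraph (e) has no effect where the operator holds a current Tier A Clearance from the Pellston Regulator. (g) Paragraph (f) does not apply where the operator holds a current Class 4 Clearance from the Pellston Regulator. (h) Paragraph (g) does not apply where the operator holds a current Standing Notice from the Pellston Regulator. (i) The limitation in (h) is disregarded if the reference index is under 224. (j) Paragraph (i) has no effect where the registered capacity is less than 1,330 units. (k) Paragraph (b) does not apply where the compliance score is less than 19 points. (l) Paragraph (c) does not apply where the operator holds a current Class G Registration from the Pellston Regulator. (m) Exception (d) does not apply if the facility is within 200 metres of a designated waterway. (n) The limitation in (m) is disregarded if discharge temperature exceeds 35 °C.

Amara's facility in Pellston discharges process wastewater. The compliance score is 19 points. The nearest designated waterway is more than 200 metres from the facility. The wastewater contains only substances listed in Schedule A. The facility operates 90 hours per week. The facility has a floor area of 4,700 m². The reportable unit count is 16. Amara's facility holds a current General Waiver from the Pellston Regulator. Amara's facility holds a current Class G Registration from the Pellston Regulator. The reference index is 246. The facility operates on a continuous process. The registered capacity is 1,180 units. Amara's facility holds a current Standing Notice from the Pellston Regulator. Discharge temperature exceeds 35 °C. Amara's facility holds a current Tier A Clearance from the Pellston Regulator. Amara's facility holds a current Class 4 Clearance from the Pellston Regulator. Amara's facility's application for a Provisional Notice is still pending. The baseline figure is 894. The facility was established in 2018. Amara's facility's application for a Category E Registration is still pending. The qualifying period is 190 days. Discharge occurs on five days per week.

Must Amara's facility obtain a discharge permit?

Exception (a)'s conditions are all satisfied: a current General Waiver is held; the facility's operating hours per week are 90, under the 92 limit; the qualifying period is 190 days, meeting the 180 days threshold. As to paragraphs (e)–(j): (e) applies (the baseline figure is 894, meeting the 856 threshold), but is displaced by (f): (f) operates against (e): a current Tier A Clearance is held. (g) would limit (f) — a current Class 4 Clearance is held — but (h) sets (g) aside: (h) operates — a current Standing Notice is held. (i) is not engaged (the reference index is 246, not under 224), so (h) stands. Exception (a) stands.
Exception (b) does not apply: the Provisional Notice is not current.
Exception (c) fails — no current Category E Registration is held.
Exception (d) fails — discharge occurs on five days per week.

No — exception (a) applies; Amara's facility is not required to obtain a discharge permit.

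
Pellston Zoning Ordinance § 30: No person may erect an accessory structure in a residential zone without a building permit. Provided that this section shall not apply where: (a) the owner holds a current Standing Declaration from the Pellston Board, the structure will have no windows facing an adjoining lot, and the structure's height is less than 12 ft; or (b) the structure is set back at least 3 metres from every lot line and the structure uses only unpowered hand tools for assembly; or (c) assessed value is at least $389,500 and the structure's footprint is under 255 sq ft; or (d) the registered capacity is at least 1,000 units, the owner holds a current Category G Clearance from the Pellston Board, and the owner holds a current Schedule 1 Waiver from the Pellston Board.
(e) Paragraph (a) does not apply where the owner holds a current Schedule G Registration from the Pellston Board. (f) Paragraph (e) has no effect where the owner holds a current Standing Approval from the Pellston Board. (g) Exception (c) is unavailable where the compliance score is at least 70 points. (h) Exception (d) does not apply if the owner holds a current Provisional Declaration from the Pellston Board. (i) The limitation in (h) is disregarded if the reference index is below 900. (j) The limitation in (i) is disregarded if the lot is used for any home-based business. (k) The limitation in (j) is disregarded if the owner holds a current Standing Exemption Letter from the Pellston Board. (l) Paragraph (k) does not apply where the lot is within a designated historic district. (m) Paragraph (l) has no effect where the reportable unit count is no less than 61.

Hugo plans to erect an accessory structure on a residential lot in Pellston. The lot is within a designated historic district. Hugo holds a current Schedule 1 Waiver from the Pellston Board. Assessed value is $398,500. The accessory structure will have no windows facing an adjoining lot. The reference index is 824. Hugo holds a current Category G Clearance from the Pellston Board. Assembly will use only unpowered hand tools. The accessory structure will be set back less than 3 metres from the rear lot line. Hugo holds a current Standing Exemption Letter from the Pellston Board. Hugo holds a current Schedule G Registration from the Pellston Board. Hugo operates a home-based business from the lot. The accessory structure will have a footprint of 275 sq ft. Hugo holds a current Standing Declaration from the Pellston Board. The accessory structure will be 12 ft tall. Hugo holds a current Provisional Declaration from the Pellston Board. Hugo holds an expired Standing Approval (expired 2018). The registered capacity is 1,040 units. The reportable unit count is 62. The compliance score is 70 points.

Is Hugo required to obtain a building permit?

Exception (a) requires that the structure's height is less than 12 ft; but the structure's height is 12 ft, not less than 12 ft, so (a) is unavailable.
Exception (b) requires that the structure is set back at least 3 metres from every lot line; but the rear setback is under 3 m, so (b) is unavailable.
Exception (c) does not apply: the structure's footprint is 275 sq ft, not under 255 sq ft.
Exception (d): the registered capacity is 1,040 units, meeting the 1,000 units threshold; a current Category G Clearance is held; a current Schedule 1 Waiver is held — every condition holds. As to paragraphs (h)–(m): (h) operates (a current Provisional Declaration is held), but is set aside by (i): (i) operates against (h): the reference index is 824, below the 900 limit. (j) would limit (i) — a home-based business operates on the lot — but (k) sets (j) aside: (k) operates against (j): a current Standing Exemption Letter is held. (l) would limit (k) — the lot is in a historic district — but (m) sets (l) aside: (m) operates against (l): the reportable unit count is 62, meeting the 61 threshold. Exception (d) stands.

No — exception (d) applies; Hugo does not need a building permit.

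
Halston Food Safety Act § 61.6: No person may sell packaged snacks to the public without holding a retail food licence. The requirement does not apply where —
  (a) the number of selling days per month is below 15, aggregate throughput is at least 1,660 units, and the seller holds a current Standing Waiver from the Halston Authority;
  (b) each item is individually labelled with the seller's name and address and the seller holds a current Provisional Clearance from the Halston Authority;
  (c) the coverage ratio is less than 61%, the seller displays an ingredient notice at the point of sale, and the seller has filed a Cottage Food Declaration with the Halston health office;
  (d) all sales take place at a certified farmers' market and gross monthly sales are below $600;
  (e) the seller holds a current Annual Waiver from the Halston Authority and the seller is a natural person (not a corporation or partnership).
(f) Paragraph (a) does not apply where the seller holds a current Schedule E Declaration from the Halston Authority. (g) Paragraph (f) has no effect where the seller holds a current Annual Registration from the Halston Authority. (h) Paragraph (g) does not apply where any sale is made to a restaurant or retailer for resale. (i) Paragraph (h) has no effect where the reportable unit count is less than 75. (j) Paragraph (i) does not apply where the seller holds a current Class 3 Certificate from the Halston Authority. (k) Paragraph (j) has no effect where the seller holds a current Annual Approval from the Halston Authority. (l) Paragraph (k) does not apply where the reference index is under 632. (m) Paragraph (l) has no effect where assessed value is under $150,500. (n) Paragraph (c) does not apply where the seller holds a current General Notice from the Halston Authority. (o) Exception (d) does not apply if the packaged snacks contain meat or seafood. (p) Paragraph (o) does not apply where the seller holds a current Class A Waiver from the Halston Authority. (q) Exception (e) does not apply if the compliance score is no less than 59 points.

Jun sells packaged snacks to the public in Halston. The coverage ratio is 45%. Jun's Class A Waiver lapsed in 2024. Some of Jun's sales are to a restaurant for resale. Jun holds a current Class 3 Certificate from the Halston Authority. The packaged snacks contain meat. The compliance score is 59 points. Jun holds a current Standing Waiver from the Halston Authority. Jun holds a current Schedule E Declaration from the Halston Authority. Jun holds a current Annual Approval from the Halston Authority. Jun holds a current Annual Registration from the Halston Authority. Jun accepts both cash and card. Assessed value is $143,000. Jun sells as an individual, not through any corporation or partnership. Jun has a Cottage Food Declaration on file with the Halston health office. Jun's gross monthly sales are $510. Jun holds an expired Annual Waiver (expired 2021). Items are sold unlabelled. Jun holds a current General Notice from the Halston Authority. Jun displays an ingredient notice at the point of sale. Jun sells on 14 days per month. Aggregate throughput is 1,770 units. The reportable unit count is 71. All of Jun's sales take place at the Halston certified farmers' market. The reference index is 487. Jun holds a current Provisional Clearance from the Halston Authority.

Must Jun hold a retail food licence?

Exception (a) is satisfied on its face — the number of selling days per month is 14, below the 15 limit; aggregate throughput is 1,770 units, meeting the 1,660 units threshold; a current Standing Waiver is held. Applying paragraphs (f)–(m): (f) would limit (a) — a current Schedule E Declaration is held — but (g) sets (f) aside: (g) operates against (f): a current Annual Registration is held. (h) operates (some sales are to a restaurant for resale), but is overridden by (i): (i) applies — the reportable unit count is 71, less than the 75 limit. (j) is engaged (a current Class 3 Certificate is held), but is displaced by (k): (k) operates — a current Annual Approval is held. (l) operates (the reference index is 487, under the 632 limit), but is itself disapplied by (m): (m) operates against (l): assessed value is $143,000, under the $150,500 limit. So (a) applies.
Exception (b) requires that each item is individually labelled with the seller's name and address; but items are sold unlabelled, so (b) is unavailable.
Exception (c)'s conditions are all satisfied: the coverage ratio is 45%, less than the 61% limit; an ingredient notice is displayed; a Cottage Food Declaration is on file. But applying paragraph (n): (n) operates against (c): a current General Notice is held. (c) is therefore removed.
Exception (d)'s conditions are all satisfied: all sales are at a certified farmers' market; gross monthly sales are $510, below the $600 limit. Turning to paragraphs (o)–(p): (o) operates — the packaged snacks contain meat. (p), which would lift (o), is inapplicable — no current Class A Waiver is held. (d) is therefore removed.
Exception (e) requires that the seller holds a current Annual Waiver from the Halston Authority; but no current Annual Waiver is held, so (e) is unavailable.

No — exception (a) applies; Jun is not required to hold a retail food licence.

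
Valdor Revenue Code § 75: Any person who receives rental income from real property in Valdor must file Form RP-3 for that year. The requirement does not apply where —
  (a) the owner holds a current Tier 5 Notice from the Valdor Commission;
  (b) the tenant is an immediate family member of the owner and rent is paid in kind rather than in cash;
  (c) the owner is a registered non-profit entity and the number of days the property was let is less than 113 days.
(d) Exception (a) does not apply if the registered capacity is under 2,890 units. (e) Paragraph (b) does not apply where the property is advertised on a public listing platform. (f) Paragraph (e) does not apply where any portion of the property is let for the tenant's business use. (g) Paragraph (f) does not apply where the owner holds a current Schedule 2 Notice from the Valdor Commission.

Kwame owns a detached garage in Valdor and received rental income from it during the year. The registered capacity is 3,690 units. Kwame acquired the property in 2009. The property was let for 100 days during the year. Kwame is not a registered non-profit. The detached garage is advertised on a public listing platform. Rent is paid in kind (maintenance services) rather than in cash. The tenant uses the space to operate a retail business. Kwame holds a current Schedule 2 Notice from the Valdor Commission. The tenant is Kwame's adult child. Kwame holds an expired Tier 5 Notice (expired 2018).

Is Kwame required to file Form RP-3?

Exception (a) fails — no current Tier 5 Notice is held.
Exception (b): the tenant is an immediate family member; rent is paid in kind — every condition holds. Turning to paragraphs (e)–(g): (e) is triggered — the property is publicly advertised. (f) would limit (e) — the space is let for business use — but (g) sets (f) aside: (g) operates — a current Schedule 2 Notice is held. So (b) is unavailable.
Exception (c) requires that the owner is a registered non-profit entity; but Kwame is not a registered non-profit, so (c) is unavailable.
No exception displaces § 75.

Yes — Kwame must file Form RP-3.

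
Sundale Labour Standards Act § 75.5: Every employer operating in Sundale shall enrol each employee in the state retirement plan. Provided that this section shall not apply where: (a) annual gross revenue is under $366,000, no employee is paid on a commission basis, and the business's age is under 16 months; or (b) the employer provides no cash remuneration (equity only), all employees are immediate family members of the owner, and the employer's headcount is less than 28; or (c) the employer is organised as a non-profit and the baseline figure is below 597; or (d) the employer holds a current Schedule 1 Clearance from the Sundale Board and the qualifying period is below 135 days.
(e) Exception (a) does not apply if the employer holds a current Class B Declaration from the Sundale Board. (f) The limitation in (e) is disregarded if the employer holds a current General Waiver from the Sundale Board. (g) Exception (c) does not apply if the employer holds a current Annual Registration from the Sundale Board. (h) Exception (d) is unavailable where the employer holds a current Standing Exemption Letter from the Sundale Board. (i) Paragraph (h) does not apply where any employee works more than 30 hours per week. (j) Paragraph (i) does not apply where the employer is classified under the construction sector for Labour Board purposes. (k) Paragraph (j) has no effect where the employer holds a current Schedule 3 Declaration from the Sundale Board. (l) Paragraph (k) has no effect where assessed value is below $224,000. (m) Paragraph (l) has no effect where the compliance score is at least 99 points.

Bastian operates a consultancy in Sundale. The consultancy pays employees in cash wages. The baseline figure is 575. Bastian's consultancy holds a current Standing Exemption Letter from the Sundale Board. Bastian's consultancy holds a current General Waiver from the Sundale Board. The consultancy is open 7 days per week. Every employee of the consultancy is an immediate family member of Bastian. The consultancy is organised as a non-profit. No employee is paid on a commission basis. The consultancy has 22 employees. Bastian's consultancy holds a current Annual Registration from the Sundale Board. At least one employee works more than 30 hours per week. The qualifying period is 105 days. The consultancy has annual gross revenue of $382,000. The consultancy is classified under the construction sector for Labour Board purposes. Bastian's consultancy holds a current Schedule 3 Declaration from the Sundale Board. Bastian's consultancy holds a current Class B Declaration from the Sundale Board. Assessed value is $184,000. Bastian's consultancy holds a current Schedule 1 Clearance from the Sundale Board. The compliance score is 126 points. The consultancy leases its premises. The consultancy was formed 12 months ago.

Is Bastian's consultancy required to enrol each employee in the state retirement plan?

Exception (a) requires that annual gross revenue is under $366,000; but annual gross revenue is $382,000, not under $366,000, so (a) is unavailable.
Exception (b) does not apply: employees are paid cash wages.
Exception (c) is satisfied on its face — the employer is a non-profit; the baseline figure is 575, below the 597 limit. But applying paragraph (g): (g) is engaged — a current Annual Registration is held. Exception (c) does not apply.
Exception (d): a current Schedule 1 Clearance is held; the qualifying period is 105 days, below the 135 days limit — every condition holds. Under paragraphs (h)–(m): (h) would limit (d) — a current Standing Exemption Letter is held — but (i) sets (h) aside: (i) is engaged — at least one employee exceeds 30 hours/week. (j) would limit (i) — the consultancy is classified under the construction sector — but (k) sets (j) aside: (k) operates — a current Schedule 3 Declaration is held. (l) is engaged (assessed value is $184,000, below the $224,000 limit), but is overridden by (m): (m) applies — the compliance score is 126 points, meeting the 99 points threshold. So (d) applies.

No — exception (d) applies; Bastian's consultancy is not required to enrol each employee in the state retirement plan.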